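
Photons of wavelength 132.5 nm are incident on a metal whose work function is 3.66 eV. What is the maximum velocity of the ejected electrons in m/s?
1.4157e+06 m/s

First, find the maximum kinetic energy:
E_photon = hc/λ = 9.3573 eV
KE_max = E_photon - φ = 9.3573 - 3.66 = 5.6973 eV

Convert to Joules: KE_max = 5.6973 × 1.602×10⁻¹⁹ J = 9.1281e-19 J

Then use KE = ½mv² to find velocity:
v = √(2·KE/m) = √(2 × 9.1281e-19 J / 9.109e-31 kg)
v = 1.4157e+06 m/s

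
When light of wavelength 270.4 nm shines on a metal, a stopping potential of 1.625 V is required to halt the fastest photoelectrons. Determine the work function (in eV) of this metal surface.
2.96 eV

The stopping potential gives the maximum kinetic energy: KE_max = eV_s = 1.625 eV

From Einstein's photoelectric equation: KE_max = hc/λ - φ
Rearranging: φ = hc/λ - KE_max

Calculate photon energy:
E_photon = hc/λ = (6.626×10⁻³⁴ J·s)(3×10⁸ m/s) / (270.4×10⁻⁹ m) = 4.5852 eV

Therefore:
φ = 4.5852 - 1.625 = 2.96 eV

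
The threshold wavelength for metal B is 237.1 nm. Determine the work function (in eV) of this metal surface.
5.23 eV

At the threshold wavelength, photon energy equals work function:
φ = hc/λ₀

Calculating:
φ = (6.626×10⁻³⁴ J·s)(3×10⁸ m/s) / (237.1×10⁻⁹ m)
φ = 5.23 eV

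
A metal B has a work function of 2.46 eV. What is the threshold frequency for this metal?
5.9483e+14 Hz

The threshold frequency is when the photon energy equals the work function:
hf₀ = φ

Solving for f₀:
f₀ = φ/h = (2.46 eV × 1.602×10⁻¹⁹ J/eV) / (6.626×10⁻³⁴ J·s)
f₀ = 5.9483e+14 Hz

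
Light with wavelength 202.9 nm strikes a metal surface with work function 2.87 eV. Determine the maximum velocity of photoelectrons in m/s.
1.0677e+06 m/s

First, find the maximum kinetic energy:
E_photon = hc/λ = 6.1106 eV
KE_max = E_photon - φ = 6.1106 - 2.87 = 3.2406 eV

Convert to Joules: KE_max = 3.2406 × 1.602×10⁻¹⁹ J = 5.1920e-19 J

Then use KE = ½mv² to find velocity:
v = √(2·KE/m) = √(2 × 5.1920e-19 J / 9.109e-31 kg)
v = 1.0677e+06 m/s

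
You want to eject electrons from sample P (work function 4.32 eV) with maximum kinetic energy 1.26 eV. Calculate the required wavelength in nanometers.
222.19 nm

From Einstein's equation: KE_max = hc/λ - φ

Rearranging for λ:
hc/λ = KE_max + φ
λ = hc/(KE_max + φ)

Required photon energy:
E_photon = KE_max + φ = 1.26 + 4.32 = 5.58 eV

Required wavelength:
λ = hc/E_photon = (6.626×10⁻³⁴)(3×10⁸) / (5.58 × 1.602×10⁻¹⁹)
λ = 222.19 nm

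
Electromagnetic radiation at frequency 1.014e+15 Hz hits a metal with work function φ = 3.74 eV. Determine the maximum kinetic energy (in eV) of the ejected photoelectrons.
0.4536 eV

Using Einstein's photoelectric equation: KE_max = hf - φ

First, calculate the photon energy:
E_photon = hf = (6.626×10⁻³⁴ J·s)(1.014e+15 Hz)
E_photon = 4.1936 eV

Then, the maximum kinetic energy:
KE_max = E_photon - φ = 4.1936 eV - 3.74 eV = 0.4536 eV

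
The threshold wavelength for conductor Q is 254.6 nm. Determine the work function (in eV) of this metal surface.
4.87 eV

At the threshold wavelength, photon energy equals work function:
φ = hc/λ₀

Calculating:
φ = (6.626×10⁻³⁴ J·s)(3×10⁸ m/s) / (254.6×10⁻⁹ m)
φ = 4.87 eV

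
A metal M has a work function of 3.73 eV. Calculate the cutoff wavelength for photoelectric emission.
332.40 nm

The threshold wavelength is when the photon energy equals the work function:
hc/λ₀ = φ

Solving for λ₀:
λ₀ = hc/φ = (6.626×10⁻³⁴ J·s)(3×10⁸ m/s) / (3.73 eV × 1.602×10⁻¹⁹ J/eV)
λ₀ = 332.40 nm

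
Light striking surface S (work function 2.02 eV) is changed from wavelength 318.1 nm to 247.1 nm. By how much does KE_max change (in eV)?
1.1199 eV

Using Einstein's equation: KE_max = hc/λ - φ

For λ₁ = 318.1 nm:
KE₁ = hc/λ₁ - φ = 3.8976 - 2.02 = 1.8776 eV

For λ₂ = 247.1 nm:
KE₂ = hc/λ₂ - φ = 5.0176 - 2.02 = 2.9976 eV

Change in KE:
ΔKE = KE₂ - KE₁ = 2.9976 - 1.8776 = 1.1199 eV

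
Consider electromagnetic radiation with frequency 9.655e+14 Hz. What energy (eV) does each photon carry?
3.9930 eV

Using E = hf:

E = hf = (6.626×10⁻³⁴ J·s)(9.655e+14 Hz)
E = 3.9930 eV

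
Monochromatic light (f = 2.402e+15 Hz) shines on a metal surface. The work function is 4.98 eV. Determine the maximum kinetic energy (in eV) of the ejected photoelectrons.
4.9539 eV

Using Einstein's photoelectric equation: KE_max = hf - φ

First, calculate the photon energy:
E_photon = hf = (6.626×10⁻³⁴ J·s)(2.402e+15 Hz)
E_photon = 9.9339 eV

Then, the maximum kinetic energy:
KE_max = E_photon - φ = 9.9339 eV - 4.98 eV = 4.9539 eV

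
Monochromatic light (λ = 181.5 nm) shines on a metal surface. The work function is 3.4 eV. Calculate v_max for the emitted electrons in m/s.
1.0986e+06 m/s

First, find the maximum kinetic energy:
E_photon = hc/λ = 6.8311 eV
KE_max = E_photon - φ = 6.8311 - 3.4 = 3.4311 eV

Convert to Joules: KE_max = 3.4311 × 1.602×10⁻¹⁹ J = 5.4972e-19 J

Then use KE = ½mv² to find velocity:
v = √(2·KE/m) = √(2 × 5.4972e-19 J / 9.109e-31 kg)
v = 1.0986e+06 m/s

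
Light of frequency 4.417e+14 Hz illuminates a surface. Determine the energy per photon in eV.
1.8267 eV

Using E = hf:

E = hf = (6.626×10⁻³⁴ J·s)(4.417e+14 Hz)
E = 1.8267 eV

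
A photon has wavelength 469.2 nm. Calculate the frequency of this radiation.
6.3894e+14 Hz

Using the wave equation: c = fλ

Solving for frequency:
f = c/λ = (3×10⁸ m/s) / (469.2×10⁻⁹ m)
f = 6.3894e+14 Hz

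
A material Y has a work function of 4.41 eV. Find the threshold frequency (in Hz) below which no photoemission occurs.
1.0663e+15 Hz

The threshold frequency is when the photon energy equals the work function:
hf₀ = φ

Solving for f₀:
f₀ = φ/h = (4.41 eV × 1.602×10⁻¹⁹ J/eV) / (6.626×10⁻³⁴ J·s)
f₀ = 1.0663e+15 Hz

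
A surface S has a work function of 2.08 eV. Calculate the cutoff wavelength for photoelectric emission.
596.08 nm

The threshold wavelength is when the photon energy equals the work function:
hc/λ₀ = φ

Solving for λ₀:
λ₀ = hc/φ = (6.626×10⁻³⁴ J·s)(3×10⁸ m/s) / (2.08 eV × 1.602×10⁻¹⁹ J/eV)
λ₀ = 596.08 nm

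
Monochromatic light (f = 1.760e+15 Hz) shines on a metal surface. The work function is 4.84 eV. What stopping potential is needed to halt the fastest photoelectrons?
2.4388 V

The stopping potential V_s satisfies: eV_s = KE_max

First, find KE_max using Einstein's equation:
E_photon = hf = (6.626×10⁻³⁴ J·s)(1.760e+15 Hz) = 7.2788 eV
KE_max = E_photon - φ = 7.2788 - 4.84 = 2.4388 eV

Since eV_s = KE_max:
V_s = KE_max/e = 2.4388 V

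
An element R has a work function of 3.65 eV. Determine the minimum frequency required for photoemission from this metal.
8.8257e+14 Hz

The threshold frequency is when the photon energy equals the work function:
hf₀ = φ

Solving for f₀:
f₀ = φ/h = (3.65 eV × 1.602×10⁻¹⁹ J/eV) / (6.626×10⁻³⁴ J·s)
f₀ = 8.8257e+14 Hz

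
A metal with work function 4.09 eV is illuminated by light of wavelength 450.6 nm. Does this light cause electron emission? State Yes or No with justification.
No

For photoemission, the photon energy must exceed the work function.

Photon energy: E = hc/λ = 2.7515 eV
Work function: φ = 4.09 eV

Since E_photon (2.7515 eV) < φ (4.09 eV), photoemission will NOT occur.
The threshold wavelength is λ₀ = hc/φ = 303.1 nm.
Since 450.6 nm > 303.1 nm, the photons lack sufficient energy.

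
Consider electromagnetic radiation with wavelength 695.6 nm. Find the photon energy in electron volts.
1.7824 eV

Using E = hf = hc/λ:

E = hc/λ = (6.626×10⁻³⁴ J·s)(3×10⁸ m/s) / (695.6×10⁻⁹ m)
E = 1.7824 eV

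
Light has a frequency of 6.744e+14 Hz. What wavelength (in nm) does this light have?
444.53 nm

Using the wave equation: c = fλ

Solving for wavelength:
λ = c/f = (3×10⁸ m/s) / (6.744e+14 Hz)
λ = 444.53 nm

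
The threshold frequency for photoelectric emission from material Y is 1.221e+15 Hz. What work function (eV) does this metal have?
5.05 eV

At the threshold frequency, photon energy equals work function:
φ = hf₀

Calculating:
φ = (6.626×10⁻³⁴ J·s)(1.221e+15 Hz)
φ = 5.05 eV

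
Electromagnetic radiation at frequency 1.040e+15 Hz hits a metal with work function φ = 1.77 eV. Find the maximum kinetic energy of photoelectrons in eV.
2.5311 eV

Using Einstein's photoelectric equation: KE_max = hf - φ

First, calculate the photon energy:
E_photon = hf = (6.626×10⁻³⁴ J·s)(1.040e+15 Hz)
E_photon = 4.3011 eV

Then, the maximum kinetic energy:
KE_max = E_photon - φ = 4.3011 eV - 1.77 eV = 2.5311 eV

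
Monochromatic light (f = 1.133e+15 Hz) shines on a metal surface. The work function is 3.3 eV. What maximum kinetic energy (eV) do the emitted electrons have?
1.3857 eV

Using Einstein's photoelectric equation: KE_max = hf - φ

First, calculate the photon energy:
E_photon = hf = (6.626×10⁻³⁴ J·s)(1.133e+15 Hz)
E_photon = 4.6857 eV

Then, the maximum kinetic energy:
KE_max = E_photon - φ = 4.6857 eV - 3.3 eV = 1.3857 eV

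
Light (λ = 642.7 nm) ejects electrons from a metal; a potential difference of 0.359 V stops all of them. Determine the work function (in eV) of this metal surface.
1.57 eV

The stopping potential gives the maximum kinetic energy: KE_max = eV_s = 0.359 eV

From Einstein's photoelectric equation: KE_max = hc/λ - φ
Rearranging: φ = hc/λ - KE_max

Calculate photon energy:
E_photon = hc/λ = (6.626×10⁻³⁴ J·s)(3×10⁸ m/s) / (642.7×10⁻⁹ m) = 1.9291 eV

Therefore:
φ = 1.9291 - 0.359 = 1.57 eV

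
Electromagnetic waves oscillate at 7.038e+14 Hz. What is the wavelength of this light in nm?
425.96 nm

Using the wave equation: c = fλ

Solving for wavelength:
λ = c/f = (3×10⁸ m/s) / (7.038e+14 Hz)
λ = 425.96 nm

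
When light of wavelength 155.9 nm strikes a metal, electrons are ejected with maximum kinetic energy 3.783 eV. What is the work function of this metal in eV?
4.17 eV

From Einstein's photoelectric equation: KE_max = hf - φ = hc/λ - φ

Rearranging for φ:
φ = hc/λ - KE_max

Calculate photon energy:
E_photon = hc/λ = 7.9528 eV

Therefore:
φ = 7.9528 - 3.783 = 4.17 eV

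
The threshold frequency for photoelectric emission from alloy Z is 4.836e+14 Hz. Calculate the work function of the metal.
2.00 eV

At the threshold frequency, photon energy equals work function:
φ = hf₀

Calculating:
φ = (6.626×10⁻³⁴ J·s)(4.836e+14 Hz)
φ = 2.00 eV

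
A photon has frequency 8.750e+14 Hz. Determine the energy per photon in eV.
3.6187 eV

Using E = hf:

E = hf = (6.626×10⁻³⁴ J·s)(8.750e+14 Hz)
E = 3.6187 eV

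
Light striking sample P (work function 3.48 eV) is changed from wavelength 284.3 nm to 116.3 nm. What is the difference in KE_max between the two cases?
6.2997 eV

Using Einstein's equation: KE_max = hc/λ - φ

For λ₁ = 284.3 nm:
KE₁ = hc/λ₁ - φ = 4.3610 - 3.48 = 0.8810 eV

For λ₂ = 116.3 nm:
KE₂ = hc/λ₂ - φ = 10.6607 - 3.48 = 7.1807 eV

Change in KE:
ΔKE = KE₂ - KE₁ = 7.1807 - 0.8810 = 6.2997 eV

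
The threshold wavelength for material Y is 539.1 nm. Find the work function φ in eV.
2.30 eV

At the threshold wavelength, photon energy equals work function:
φ = hc/λ₀

Calculating:
φ = (6.626×10⁻³⁴ J·s)(3×10⁸ m/s) / (539.1×10⁻⁹ m)
φ = 2.30 eV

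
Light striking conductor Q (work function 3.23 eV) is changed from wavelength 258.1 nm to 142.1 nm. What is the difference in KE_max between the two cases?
3.9214 eV

Using Einstein's equation: KE_max = hc/λ - φ

For λ₁ = 258.1 nm:
KE₁ = hc/λ₁ - φ = 4.8037 - 3.23 = 1.5737 eV

For λ₂ = 142.1 nm:
KE₂ = hc/λ₂ - φ = 8.7251 - 3.23 = 5.4951 eV

Change in KE:
ΔKE = KE₂ - KE₁ = 5.4951 - 1.5737 = 3.9214 eV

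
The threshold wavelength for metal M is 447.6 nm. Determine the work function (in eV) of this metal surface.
2.77 eV

At the threshold wavelength, photon energy equals work function:
φ = hc/λ₀

Calculating:
φ = (6.626×10⁻³⁴ J·s)(3×10⁸ m/s) / (447.6×10⁻⁹ m)
φ = 2.77 eV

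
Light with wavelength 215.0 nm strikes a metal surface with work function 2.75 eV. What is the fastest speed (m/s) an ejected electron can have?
1.0301e+06 m/s

First, find the maximum kinetic energy:
E_photon = hc/λ = 5.7667 eV
KE_max = E_photon - φ = 5.7667 - 2.75 = 3.0167 eV

Convert to Joules: KE_max = 3.0167 × 1.602×10⁻¹⁹ J = 4.8333e-19 J

Then use KE = ½mv² to find velocity:
v = √(2·KE/m) = √(2 × 4.8333e-19 J / 9.109e-31 kg)
v = 1.0301e+06 m/s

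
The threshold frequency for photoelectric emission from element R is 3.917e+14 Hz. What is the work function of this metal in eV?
1.62 eV

At the threshold frequency, photon energy equals work function:
φ = hf₀

Calculating:
φ = (6.626×10⁻³⁴ J·s)(3.917e+14 Hz)
φ = 1.62 eV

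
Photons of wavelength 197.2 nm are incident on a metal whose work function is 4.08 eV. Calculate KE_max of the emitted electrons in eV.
2.2072 eV

Using Einstein's photoelectric equation: KE_max = hf - φ = hc/λ - φ

First, calculate the photon energy:
E_photon = hc/λ = (6.626×10⁻³⁴ J·s)(3×10⁸ m/s) / (197.2×10⁻⁹ m)
E_photon = 6.2872 eV

Then, the maximum kinetic energy:
KE_max = E_photon - φ = 6.2872 eV - 4.08 eV = 2.2072 eV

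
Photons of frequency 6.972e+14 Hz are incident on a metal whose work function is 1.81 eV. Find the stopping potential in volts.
1.0734 V

The stopping potential V_s satisfies: eV_s = KE_max

First, find KE_max using Einstein's equation:
E_photon = hf = (6.626×10⁻³⁴ J·s)(6.972e+14 Hz) = 2.8834 eV
KE_max = E_photon - φ = 2.8834 - 1.81 = 1.0734 eV

Since eV_s = KE_max:
V_s = KE_max/e = 1.0734 V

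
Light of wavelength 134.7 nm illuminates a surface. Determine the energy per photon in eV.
9.2045 eV

Using E = hf = hc/λ:

E = hc/λ = (6.626×10⁻³⁴ J·s)(3×10⁸ m/s) / (134.7×10⁻⁹ m)
E = 9.2045 eV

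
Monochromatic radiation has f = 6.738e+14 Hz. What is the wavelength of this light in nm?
444.93 nm

Using the wave equation: c = fλ

Solving for wavelength:
λ = c/f = (3×10⁸ m/s) / (6.738e+14 Hz)
λ = 444.93 nm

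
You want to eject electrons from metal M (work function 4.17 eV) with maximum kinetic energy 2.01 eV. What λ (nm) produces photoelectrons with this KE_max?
200.62 nm

From Einstein's equation: KE_max = hc/λ - φ

Rearranging for λ:
hc/λ = KE_max + φ
λ = hc/(KE_max + φ)

Required photon energy:
E_photon = KE_max + φ = 2.01 + 4.17 = 6.18 eV

Required wavelength:
λ = hc/E_photon = (6.626×10⁻³⁴)(3×10⁸) / (6.18 × 1.602×10⁻¹⁹)
λ = 200.62 nm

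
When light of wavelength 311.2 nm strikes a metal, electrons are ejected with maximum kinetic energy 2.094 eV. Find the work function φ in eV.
1.89 eV

From Einstein's photoelectric equation: KE_max = hf - φ = hc/λ - φ

Rearranging for φ:
φ = hc/λ - KE_max

Calculate photon energy:
E_photon = hc/λ = 3.9841 eV

Therefore:
φ = 3.9841 - 2.094 = 1.89 eV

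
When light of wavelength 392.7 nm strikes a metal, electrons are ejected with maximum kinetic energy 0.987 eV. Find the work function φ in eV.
2.17 eV

From Einstein's photoelectric equation: KE_max = hf - φ = hc/λ - φ

Rearranging for φ:
φ = hc/λ - KE_max

Calculate photon energy:
E_photon = hc/λ = 3.1572 eV

Therefore:
φ = 3.1572 - 0.987 = 2.17 eV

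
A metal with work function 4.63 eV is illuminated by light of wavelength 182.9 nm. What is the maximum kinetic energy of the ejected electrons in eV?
2.1488 eV

Using Einstein's photoelectric equation: KE_max = hf - φ = hc/λ - φ

First, calculate the photon energy:
E_photon = hc/λ = (6.626×10⁻³⁴ J·s)(3×10⁸ m/s) / (182.9×10⁻⁹ m)
E_photon = 6.7788 eV

Then, the maximum kinetic energy:
KE_max = E_photon - φ = 6.7788 eV - 4.63 eV = 2.1488 eV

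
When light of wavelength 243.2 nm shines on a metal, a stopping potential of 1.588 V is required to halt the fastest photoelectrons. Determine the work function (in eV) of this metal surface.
3.51 eV

The stopping potential gives the maximum kinetic energy: KE_max = eV_s = 1.588 eV

From Einstein's photoelectric equation: KE_max = hc/λ - φ
Rearranging: φ = hc/λ - KE_max

Calculate photon energy:
E_photon = hc/λ = (6.626×10⁻³⁴ J·s)(3×10⁸ m/s) / (243.2×10⁻⁹ m) = 5.0980 eV

Therefore:
φ = 5.0980 - 1.588 = 3.51 eV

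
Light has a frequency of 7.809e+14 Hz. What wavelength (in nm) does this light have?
383.91 nm

Using the wave equation: c = fλ

Solving for wavelength:
λ = c/f = (3×10⁸ m/s) / (7.809e+14 Hz)
λ = 383.91 nm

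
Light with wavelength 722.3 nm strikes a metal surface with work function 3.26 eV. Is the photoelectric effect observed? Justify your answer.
No

For photoemission, the photon energy must exceed the work function.

Photon energy: E = hc/λ = 1.7165 eV
Work function: φ = 3.26 eV

Since E_photon (1.7165 eV) < φ (3.26 eV), photoemission will NOT occur.
The threshold wavelength is λ₀ = hc/φ = 380.3 nm.
Since 722.3 nm > 380.3 nm, the photons lack sufficient energy.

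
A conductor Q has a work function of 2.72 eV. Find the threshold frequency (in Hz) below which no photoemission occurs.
6.5769e+14 Hz

The threshold frequency is when the photon energy equals the work function:
hf₀ = φ

Solving for f₀:
f₀ = φ/h = (2.72 eV × 1.602×10⁻¹⁹ J/eV) / (6.626×10⁻³⁴ J·s)
f₀ = 6.5769e+14 Hz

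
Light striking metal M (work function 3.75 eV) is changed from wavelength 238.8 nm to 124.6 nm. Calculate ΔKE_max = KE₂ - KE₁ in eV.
4.7586 eV

Using Einstein's equation: KE_max = hc/λ - φ

For λ₁ = 238.8 nm:
KE₁ = hc/λ₁ - φ = 5.1920 - 3.75 = 1.4420 eV

For λ₂ = 124.6 nm:
KE₂ = hc/λ₂ - φ = 9.9506 - 3.75 = 6.2006 eV

Change in KE:
ΔKE = KE₂ - KE₁ = 6.2006 - 1.4420 = 4.7586 eV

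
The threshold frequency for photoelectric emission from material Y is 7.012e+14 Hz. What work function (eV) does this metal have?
2.90 eV

At the threshold frequency, photon energy equals work function:
φ = hf₀

Calculating:
φ = (6.626×10⁻³⁴ J·s)(7.012e+14 Hz)
φ = 2.90 eV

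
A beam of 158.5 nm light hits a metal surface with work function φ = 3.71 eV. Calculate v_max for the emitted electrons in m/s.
1.2027e+06 m/s

First, find the maximum kinetic energy:
E_photon = hc/λ = 7.8223 eV
KE_max = E_photon - φ = 7.8223 - 3.71 = 4.1123 eV

Convert to Joules: KE_max = 4.1123 × 1.602×10⁻¹⁹ J = 6.5887e-19 J

Then use KE = ½mv² to find velocity:
v = √(2·KE/m) = √(2 × 6.5887e-19 J / 9.109e-31 kg)
v = 1.2027e+06 m/s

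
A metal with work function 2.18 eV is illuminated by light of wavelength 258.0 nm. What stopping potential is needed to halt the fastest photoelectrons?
2.6256 V

The stopping potential V_s satisfies: eV_s = KE_max

First, find KE_max using Einstein's equation:
E_photon = hc/λ = 4.8056 eV
KE_max = E_photon - φ = 4.8056 - 2.18 = 2.6256 eV

Since eV_s = KE_max:
V_s = KE_max/e = 2.6256 V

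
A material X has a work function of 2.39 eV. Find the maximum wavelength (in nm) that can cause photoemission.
518.76 nm

The threshold wavelength is when the photon energy equals the work function:
hc/λ₀ = φ

Solving for λ₀:
λ₀ = hc/φ = (6.626×10⁻³⁴ J·s)(3×10⁸ m/s) / (2.39 eV × 1.602×10⁻¹⁹ J/eV)
λ₀ = 518.76 nm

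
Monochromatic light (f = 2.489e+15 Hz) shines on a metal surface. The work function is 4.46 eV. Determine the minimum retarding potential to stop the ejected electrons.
5.8337 V

The stopping potential V_s satisfies: eV_s = KE_max

First, find KE_max using Einstein's equation:
E_photon = hf = (6.626×10⁻³⁴ J·s)(2.489e+15 Hz) = 10.2937 eV
KE_max = E_photon - φ = 10.2937 - 4.46 = 5.8337 eV

Since eV_s = KE_max:
V_s = KE_max/e = 5.8337 V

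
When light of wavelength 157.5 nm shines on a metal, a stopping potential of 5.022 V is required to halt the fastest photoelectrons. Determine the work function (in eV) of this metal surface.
2.85 eV

The stopping potential gives the maximum kinetic energy: KE_max = eV_s = 5.022 eV

From Einstein's photoelectric equation: KE_max = hc/λ - φ
Rearranging: φ = hc/λ - KE_max

Calculate photon energy:
E_photon = hc/λ = (6.626×10⁻³⁴ J·s)(3×10⁸ m/s) / (157.5×10⁻⁹ m) = 7.8720 eV

Therefore:
φ = 7.8720 - 5.022 = 2.85 eV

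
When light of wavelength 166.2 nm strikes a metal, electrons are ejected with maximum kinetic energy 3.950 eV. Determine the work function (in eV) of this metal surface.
3.51 eV

From Einstein's photoelectric equation: KE_max = hf - φ = hc/λ - φ

Rearranging for φ:
φ = hc/λ - KE_max

Calculate photon energy:
E_photon = hc/λ = 7.4599 eV

Therefore:
φ = 7.4599 - 3.950 = 3.51 eV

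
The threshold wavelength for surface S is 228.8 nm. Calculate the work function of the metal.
5.42 eV

At the threshold wavelength, photon energy equals work function:
φ = hc/λ₀

Calculating:
φ = (6.626×10⁻³⁴ J·s)(3×10⁸ m/s) / (228.8×10⁻⁹ m)
φ = 5.42 eV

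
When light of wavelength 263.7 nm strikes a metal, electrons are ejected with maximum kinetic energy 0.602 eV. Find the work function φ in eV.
4.10 eV

From Einstein's photoelectric equation: KE_max = hf - φ = hc/λ - φ

Rearranging for φ:
φ = hc/λ - KE_max

Calculate photon energy:
E_photon = hc/λ = 4.7017 eV

Therefore:
φ = 4.7017 - 0.602 = 4.10 eV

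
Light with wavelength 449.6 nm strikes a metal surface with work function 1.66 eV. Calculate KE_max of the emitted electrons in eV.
1.0977 eV

Using Einstein's photoelectric equation: KE_max = hf - φ = hc/λ - φ

First, calculate the photon energy:
E_photon = hc/λ = (6.626×10⁻³⁴ J·s)(3×10⁸ m/s) / (449.6×10⁻⁹ m)
E_photon = 2.7577 eV

Then, the maximum kinetic energy:
KE_max = E_photon - φ = 2.7577 eV - 1.66 eV = 1.0977 eV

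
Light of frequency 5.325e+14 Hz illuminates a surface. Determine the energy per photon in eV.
2.2022 eV

Using E = hf:

E = hf = (6.626×10⁻³⁴ J·s)(5.325e+14 Hz)
E = 2.2022 eV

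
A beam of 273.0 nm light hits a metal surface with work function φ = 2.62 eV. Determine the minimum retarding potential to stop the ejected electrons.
1.9215 V

The stopping potential V_s satisfies: eV_s = KE_max

First, find KE_max using Einstein's equation:
E_photon = hc/λ = 4.5415 eV
KE_max = E_photon - φ = 4.5415 - 2.62 = 1.9215 eV

Since eV_s = KE_max:
V_s = KE_max/e = 1.9215 V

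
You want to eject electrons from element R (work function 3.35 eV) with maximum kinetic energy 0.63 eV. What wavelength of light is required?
311.52 nm

From Einstein's equation: KE_max = hc/λ - φ

Rearranging for λ:
hc/λ = KE_max + φ
λ = hc/(KE_max + φ)

Required photon energy:
E_photon = KE_max + φ = 0.63 + 3.35 = 3.98 eV

Required wavelength:
λ = hc/E_photon = (6.626×10⁻³⁴)(3×10⁸) / (3.98 × 1.602×10⁻¹⁹)
λ = 311.52 nm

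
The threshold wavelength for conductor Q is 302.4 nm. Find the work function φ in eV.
4.10 eV

At the threshold wavelength, photon energy equals work function:
φ = hc/λ₀

Calculating:
φ = (6.626×10⁻³⁴ J·s)(3×10⁸ m/s) / (302.4×10⁻⁹ m)
φ = 4.10 eV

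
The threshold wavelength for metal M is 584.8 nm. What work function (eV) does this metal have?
2.12 eV

At the threshold wavelength, photon energy equals work function:
φ = hc/λ₀

Calculating:
φ = (6.626×10⁻³⁴ J·s)(3×10⁸ m/s) / (584.8×10⁻⁹ m)
φ = 2.12 eV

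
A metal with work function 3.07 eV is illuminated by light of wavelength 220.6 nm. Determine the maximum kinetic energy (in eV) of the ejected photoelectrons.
2.5503 eV

Using Einstein's photoelectric equation: KE_max = hf - φ = hc/λ - φ

First, calculate the photon energy:
E_photon = hc/λ = (6.626×10⁻³⁴ J·s)(3×10⁸ m/s) / (220.6×10⁻⁹ m)
E_photon = 5.6203 eV

Then, the maximum kinetic energy:
KE_max = E_photon - φ = 5.6203 eV - 3.07 eV = 2.5503 eV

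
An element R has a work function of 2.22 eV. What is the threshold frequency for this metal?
5.3679e+14 Hz

The threshold frequency is when the photon energy equals the work function:
hf₀ = φ

Solving for f₀:
f₀ = φ/h = (2.22 eV × 1.602×10⁻¹⁹ J/eV) / (6.626×10⁻³⁴ J·s)
f₀ = 5.3679e+14 Hz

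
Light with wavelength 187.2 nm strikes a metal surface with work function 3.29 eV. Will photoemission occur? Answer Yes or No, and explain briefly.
Yes

For photoemission, the photon energy must exceed the work function.

Photon energy: E = hc/λ = 6.6231 eV
Work function: φ = 3.29 eV

Since E_photon (6.6231 eV) > φ (3.29 eV), photoemission WILL occur.
The threshold wavelength is λ₀ = hc/φ = 376.9 nm.
Since 187.2 nm < 376.9 nm, the light has sufficient energy.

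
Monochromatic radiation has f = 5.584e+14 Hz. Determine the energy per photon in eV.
2.3094 eV

Using E = hf:

E = hf = (6.626×10⁻³⁴ J·s)(5.584e+14 Hz)
E = 2.3094 eV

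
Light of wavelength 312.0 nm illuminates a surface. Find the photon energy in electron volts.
3.9739 eV

Using E = hf = hc/λ:

E = hc/λ = (6.626×10⁻³⁴ J·s)(3×10⁸ m/s) / (312.0×10⁻⁹ m)
E = 3.9739 eV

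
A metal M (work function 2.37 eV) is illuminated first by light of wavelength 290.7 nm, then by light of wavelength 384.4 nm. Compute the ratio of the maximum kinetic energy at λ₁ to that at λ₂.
2.2154

Using Einstein's equation: KE_max = hc/λ - φ

For λ₁ = 290.7 nm:
E₁ = hc/λ₁ = 4.2650 eV
KE₁ = E₁ - φ = 4.2650 - 2.37 = 1.8950 eV

For λ₂ = 384.4 nm:
E₂ = hc/λ₂ = 3.2254 eV
KE₂ = E₂ - φ = 3.2254 - 2.37 = 0.8554 eV

Ratio: KE₁/KE₂ = 1.8950/0.8554 = 2.2154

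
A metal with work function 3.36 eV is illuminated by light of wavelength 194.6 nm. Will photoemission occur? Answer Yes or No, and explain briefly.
Yes

For photoemission, the photon energy must exceed the work function.

Photon energy: E = hc/λ = 6.3712 eV
Work function: φ = 3.36 eV

Since E_photon (6.3712 eV) > φ (3.36 eV), photoemission WILL occur.
The threshold wavelength is λ₀ = hc/φ = 369.0 nm.
Since 194.6 nm < 369.0 nm, the light has sufficient energy.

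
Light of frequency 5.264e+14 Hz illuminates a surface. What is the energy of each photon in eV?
2.1770 eV

Using E = hf:

E = hf = (6.626×10⁻³⁴ J·s)(5.264e+14 Hz)
E = 2.1770 eV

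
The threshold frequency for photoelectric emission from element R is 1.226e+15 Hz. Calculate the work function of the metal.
5.07 eV

At the threshold frequency, photon energy equals work function:
φ = hf₀

Calculating:
φ = (6.626×10⁻³⁴ J·s)(1.226e+15 Hz)
φ = 5.07 eV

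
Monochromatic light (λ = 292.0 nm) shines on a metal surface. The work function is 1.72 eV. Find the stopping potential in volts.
2.5260 V

The stopping potential V_s satisfies: eV_s = KE_max

First, find KE_max using Einstein's equation:
E_photon = hc/λ = 4.2460 eV
KE_max = E_photon - φ = 4.2460 - 1.72 = 2.5260 eV

Since eV_s = KE_max:
V_s = KE_max/e = 2.5260 V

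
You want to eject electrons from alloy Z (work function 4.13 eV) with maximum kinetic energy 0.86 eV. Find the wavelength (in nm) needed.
248.47 nm

From Einstein's equation: KE_max = hc/λ - φ

Rearranging for λ:
hc/λ = KE_max + φ
λ = hc/(KE_max + φ)

Required photon energy:
E_photon = KE_max + φ = 0.86 + 4.13 = 4.99 eV

Required wavelength:
λ = hc/E_photon = (6.626×10⁻³⁴)(3×10⁸) / (4.99 × 1.602×10⁻¹⁹)
λ = 248.47 nm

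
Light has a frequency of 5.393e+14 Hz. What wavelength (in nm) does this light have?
555.89 nm

Using the wave equation: c = fλ

Solving for wavelength:
λ = c/f = (3×10⁸ m/s) / (5.393e+14 Hz)
λ = 555.89 nm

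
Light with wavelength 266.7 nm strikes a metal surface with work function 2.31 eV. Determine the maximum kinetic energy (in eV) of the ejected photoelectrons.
2.3388 eV

Using Einstein's photoelectric equation: KE_max = hf - φ = hc/λ - φ

First, calculate the photon energy:
E_photon = hc/λ = (6.626×10⁻³⁴ J·s)(3×10⁸ m/s) / (266.7×10⁻⁹ m)
E_photon = 4.6488 eV

Then, the maximum kinetic energy:
KE_max = E_photon - φ = 4.6488 eV - 2.31 eV = 2.3388 eV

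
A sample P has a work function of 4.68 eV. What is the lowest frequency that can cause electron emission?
1.1316e+15 Hz

The threshold frequency is when the photon energy equals the work function:
hf₀ = φ

Solving for f₀:
f₀ = φ/h = (4.68 eV × 1.602×10⁻¹⁹ J/eV) / (6.626×10⁻³⁴ J·s)
f₀ = 1.1316e+15 Hz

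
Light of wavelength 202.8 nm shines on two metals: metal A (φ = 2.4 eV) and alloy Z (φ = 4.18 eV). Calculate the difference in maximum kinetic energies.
1.7800 eV

Using KE_max = hc/λ - φ for each metal:

Photon energy: E = hc/λ = 6.1136 eV

For metal A (φ₁ = 2.4 eV):
KE₁ = E - φ₁ = 6.1136 - 2.4 = 3.7136 eV

For alloy Z (φ₂ = 4.18 eV):
KE₂ = E - φ₂ = 6.1136 - 4.18 = 1.9336 eV

Difference:
ΔKE = KE₁ - KE₂ = 3.7136 - 1.9336 = 1.7800 eV

Note: The difference equals the difference in work functions: 4.18 - 2.4 = 1.78 eV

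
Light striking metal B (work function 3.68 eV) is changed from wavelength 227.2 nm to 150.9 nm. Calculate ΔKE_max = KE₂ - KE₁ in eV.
2.7593 eV

Using Einstein's equation: KE_max = hc/λ - φ

For λ₁ = 227.2 nm:
KE₁ = hc/λ₁ - φ = 5.4571 - 3.68 = 1.7771 eV

For λ₂ = 150.9 nm:
KE₂ = hc/λ₂ - φ = 8.2163 - 3.68 = 4.5363 eV

Change in KE:
ΔKE = KE₂ - KE₁ = 4.5363 - 1.7771 = 2.7593 eV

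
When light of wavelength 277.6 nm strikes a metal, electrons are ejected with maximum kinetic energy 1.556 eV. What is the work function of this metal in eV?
2.91 eV

From Einstein's photoelectric equation: KE_max = hf - φ = hc/λ - φ

Rearranging for φ:
φ = hc/λ - KE_max

Calculate photon energy:
E_photon = hc/λ = 4.4663 eV

Therefore:
φ = 4.4663 - 1.556 = 2.91 eV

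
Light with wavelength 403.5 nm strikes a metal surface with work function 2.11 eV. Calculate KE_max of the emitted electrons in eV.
0.9627 eV

Using Einstein's photoelectric equation: KE_max = hf - φ = hc/λ - φ

First, calculate the photon energy:
E_photon = hc/λ = (6.626×10⁻³⁴ J·s)(3×10⁸ m/s) / (403.5×10⁻⁹ m)
E_photon = 3.0727 eV

Then, the maximum kinetic energy:
KE_max = E_photon - φ = 3.0727 eV - 2.11 eV = 0.9627 eV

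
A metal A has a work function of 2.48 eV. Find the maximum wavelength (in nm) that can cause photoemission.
499.94 nm

The threshold wavelength is when the photon energy equals the work function:
hc/λ₀ = φ

Solving for λ₀:
λ₀ = hc/φ = (6.626×10⁻³⁴ J·s)(3×10⁸ m/s) / (2.48 eV × 1.602×10⁻¹⁹ J/eV)
λ₀ = 499.94 nm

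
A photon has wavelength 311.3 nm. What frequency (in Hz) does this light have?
9.6303e+14 Hz

Using the wave equation: c = fλ

Solving for frequency:
f = c/λ = (3×10⁸ m/s) / (311.3×10⁻⁹ m)
f = 9.6303e+14 Hz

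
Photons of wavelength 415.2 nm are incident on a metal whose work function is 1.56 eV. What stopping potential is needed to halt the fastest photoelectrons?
1.4261 V

The stopping potential V_s satisfies: eV_s = KE_max

First, find KE_max using Einstein's equation:
E_photon = hc/λ = 2.9861 eV
KE_max = E_photon - φ = 2.9861 - 1.56 = 1.4261 eV

Since eV_s = KE_max:
V_s = KE_max/e = 1.4261 V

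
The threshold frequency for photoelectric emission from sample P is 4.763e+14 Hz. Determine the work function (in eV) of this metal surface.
1.97 eV

At the threshold frequency, photon energy equals work function:
φ = hf₀

Calculating:
φ = (6.626×10⁻³⁴ J·s)(4.763e+14 Hz)
φ = 1.97 eV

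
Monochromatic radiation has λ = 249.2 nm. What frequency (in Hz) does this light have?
1.2030e+15 Hz

Using the wave equation: c = fλ

Solving for frequency:
f = c/λ = (3×10⁸ m/s) / (249.2×10⁻⁹ m)
f = 1.2030e+15 Hz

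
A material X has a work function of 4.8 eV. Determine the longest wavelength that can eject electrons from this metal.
258.30 nm

The threshold wavelength is when the photon energy equals the work function:
hc/λ₀ = φ

Solving for λ₀:
λ₀ = hc/φ = (6.626×10⁻³⁴ J·s)(3×10⁸ m/s) / (4.8 eV × 1.602×10⁻¹⁹ J/eV)
λ₀ = 258.30 nm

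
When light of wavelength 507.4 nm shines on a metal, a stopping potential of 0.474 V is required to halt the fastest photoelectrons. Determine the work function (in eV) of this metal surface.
1.97 eV

The stopping potential gives the maximum kinetic energy: KE_max = eV_s = 0.474 eV

From Einstein's photoelectric equation: KE_max = hc/λ - φ
Rearranging: φ = hc/λ - KE_max

Calculate photon energy:
E_photon = hc/λ = (6.626×10⁻³⁴ J·s)(3×10⁸ m/s) / (507.4×10⁻⁹ m) = 2.4435 eV

Therefore:
φ = 2.4435 - 0.474 = 1.97 eV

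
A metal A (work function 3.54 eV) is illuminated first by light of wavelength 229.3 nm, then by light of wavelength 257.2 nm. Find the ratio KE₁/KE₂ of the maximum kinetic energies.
1.4580

Using Einstein's equation: KE_max = hc/λ - φ

For λ₁ = 229.3 nm:
E₁ = hc/λ₁ = 5.4071 eV
KE₁ = E₁ - φ = 5.4071 - 3.54 = 1.8671 eV

For λ₂ = 257.2 nm:
E₂ = hc/λ₂ = 4.8205 eV
KE₂ = E₂ - φ = 4.8205 - 3.54 = 1.2805 eV

Ratio: KE₁/KE₂ = 1.8671/1.2805 = 1.4580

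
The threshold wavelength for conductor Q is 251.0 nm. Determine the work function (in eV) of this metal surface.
4.94 eV

At the threshold wavelength, photon energy equals work function:
φ = hc/λ₀

Calculating:
φ = (6.626×10⁻³⁴ J·s)(3×10⁸ m/s) / (251.0×10⁻⁹ m)
φ = 4.94 eV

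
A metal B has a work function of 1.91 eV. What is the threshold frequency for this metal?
4.6184e+14 Hz

The threshold frequency is when the photon energy equals the work function:
hf₀ = φ

Solving for f₀:
f₀ = φ/h = (1.91 eV × 1.602×10⁻¹⁹ J/eV) / (6.626×10⁻³⁴ J·s)
f₀ = 4.6184e+14 Hz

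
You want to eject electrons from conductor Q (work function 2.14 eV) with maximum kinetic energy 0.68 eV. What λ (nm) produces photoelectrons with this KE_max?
439.66 nm

From Einstein's equation: KE_max = hc/λ - φ

Rearranging for λ:
hc/λ = KE_max + φ
λ = hc/(KE_max + φ)

Required photon energy:
E_photon = KE_max + φ = 0.68 + 2.14 = 2.82 eV

Required wavelength:
λ = hc/E_photon = (6.626×10⁻³⁴)(3×10⁸) / (2.82 × 1.602×10⁻¹⁹)
λ = 439.66 nm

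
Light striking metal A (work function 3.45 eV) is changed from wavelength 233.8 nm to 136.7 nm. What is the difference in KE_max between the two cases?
3.7668 eV

Using Einstein's equation: KE_max = hc/λ - φ

For λ₁ = 233.8 nm:
KE₁ = hc/λ₁ - φ = 5.3030 - 3.45 = 1.8530 eV

For λ₂ = 136.7 nm:
KE₂ = hc/λ₂ - φ = 9.0698 - 3.45 = 5.6198 eV

Change in KE:
ΔKE = KE₂ - KE₁ = 5.6198 - 1.8530 = 3.7668 eV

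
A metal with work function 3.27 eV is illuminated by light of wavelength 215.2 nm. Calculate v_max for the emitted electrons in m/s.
9.3614e+05 m/s

First, find the maximum kinetic energy:
E_photon = hc/λ = 5.7613 eV
KE_max = E_photon - φ = 5.7613 - 3.27 = 2.4913 eV

Convert to Joules: KE_max = 2.4913 × 1.602×10⁻¹⁹ J = 3.9916e-19 J

Then use KE = ½mv² to find velocity:
v = √(2·KE/m) = √(2 × 3.9916e-19 J / 9.109e-31 kg)
v = 9.3614e+05 m/s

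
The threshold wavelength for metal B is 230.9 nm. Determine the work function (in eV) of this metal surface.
5.37 eV

At the threshold wavelength, photon energy equals work function:
φ = hc/λ₀

Calculating:
φ = (6.626×10⁻³⁴ J·s)(3×10⁸ m/s) / (230.9×10⁻⁹ m)
φ = 5.37 eV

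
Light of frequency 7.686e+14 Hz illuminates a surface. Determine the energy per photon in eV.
3.1787 eV

Using E = hf:

E = hf = (6.626×10⁻³⁴ J·s)(7.686e+14 Hz)
E = 3.1787 eV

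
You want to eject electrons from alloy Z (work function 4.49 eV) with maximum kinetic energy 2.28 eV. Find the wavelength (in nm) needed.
183.14 nm

From Einstein's equation: KE_max = hc/λ - φ

Rearranging for λ:
hc/λ = KE_max + φ
λ = hc/(KE_max + φ)

Required photon energy:
E_photon = KE_max + φ = 2.28 + 4.49 = 6.77 eV

Required wavelength:
λ = hc/E_photon = (6.626×10⁻³⁴)(3×10⁸) / (6.77 × 1.602×10⁻¹⁹)
λ = 183.14 nm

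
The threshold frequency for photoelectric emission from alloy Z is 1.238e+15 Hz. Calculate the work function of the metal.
5.12 eV

At the threshold frequency, photon energy equals work function:
φ = hf₀

Calculating:
φ = (6.626×10⁻³⁴ J·s)(1.238e+15 Hz)
φ = 5.12 eV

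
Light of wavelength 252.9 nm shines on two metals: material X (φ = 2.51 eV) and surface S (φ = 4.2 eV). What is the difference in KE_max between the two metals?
1.6900 eV

Using KE_max = hc/λ - φ for each metal:

Photon energy: E = hc/λ = 4.9025 eV

For material X (φ₁ = 2.51 eV):
KE₁ = E - φ₁ = 4.9025 - 2.51 = 2.3925 eV

For surface S (φ₂ = 4.2 eV):
KE₂ = E - φ₂ = 4.9025 - 4.2 = 0.7025 eV

Difference:
ΔKE = KE₁ - KE₂ = 2.3925 - 0.7025 = 1.6900 eV

Note: The difference equals the difference in work functions: 4.2 - 2.51 = 1.69 eV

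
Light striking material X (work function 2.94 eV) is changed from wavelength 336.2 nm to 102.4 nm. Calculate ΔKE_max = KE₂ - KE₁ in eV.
8.4200 eV

Using Einstein's equation: KE_max = hc/λ - φ

For λ₁ = 336.2 nm:
KE₁ = hc/λ₁ - φ = 3.6878 - 2.94 = 0.7478 eV

For λ₂ = 102.4 nm:
KE₂ = hc/λ₂ - φ = 12.1078 - 2.94 = 9.1678 eV

Change in KE:
ΔKE = KE₂ - KE₁ = 9.1678 - 0.7478 = 8.4200 eV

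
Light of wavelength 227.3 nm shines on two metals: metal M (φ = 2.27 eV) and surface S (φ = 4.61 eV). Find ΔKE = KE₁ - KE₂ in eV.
2.3400 eV

Using KE_max = hc/λ - φ for each metal:

Photon energy: E = hc/λ = 5.4547 eV

For metal M (φ₁ = 2.27 eV):
KE₁ = E - φ₁ = 5.4547 - 2.27 = 3.1847 eV

For surface S (φ₂ = 4.61 eV):
KE₂ = E - φ₂ = 5.4547 - 4.61 = 0.8447 eV

Difference:
ΔKE = KE₁ - KE₂ = 3.1847 - 0.8447 = 2.3400 eV

Note: The difference equals the difference in work functions: 4.61 - 2.27 = 2.34 eV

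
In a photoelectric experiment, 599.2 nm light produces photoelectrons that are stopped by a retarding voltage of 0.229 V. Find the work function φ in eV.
1.84 eV

The stopping potential gives the maximum kinetic energy: KE_max = eV_s = 0.229 eV

From Einstein's photoelectric equation: KE_max = hc/λ - φ
Rearranging: φ = hc/λ - KE_max

Calculate photon energy:
E_photon = hc/λ = (6.626×10⁻³⁴ J·s)(3×10⁸ m/s) / (599.2×10⁻⁹ m) = 2.0692 eV

Therefore:
φ = 2.0692 - 0.229 = 1.84 eV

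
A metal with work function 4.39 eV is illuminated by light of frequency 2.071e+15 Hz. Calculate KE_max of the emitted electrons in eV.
4.1750 eV

Using Einstein's photoelectric equation: KE_max = hf - φ

First, calculate the photon energy:
E_photon = hf = (6.626×10⁻³⁴ J·s)(2.071e+15 Hz)
E_photon = 8.5650 eV

Then, the maximum kinetic energy:
KE_max = E_photon - φ = 8.5650 eV - 4.39 eV = 4.1750 eV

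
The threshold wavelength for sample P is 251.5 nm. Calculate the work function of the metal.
4.93 eV

At the threshold wavelength, photon energy equals work function:
φ = hc/λ₀

Calculating:
φ = (6.626×10⁻³⁴ J·s)(3×10⁸ m/s) / (251.5×10⁻⁹ m)
φ = 4.93 eV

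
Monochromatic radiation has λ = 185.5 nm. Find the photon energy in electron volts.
6.6838 eV

Using E = hf = hc/λ:

E = hc/λ = (6.626×10⁻³⁴ J·s)(3×10⁸ m/s) / (185.5×10⁻⁹ m)
E = 6.6838 eV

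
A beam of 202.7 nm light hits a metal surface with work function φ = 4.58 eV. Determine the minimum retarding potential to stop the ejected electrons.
1.5366 V

The stopping potential V_s satisfies: eV_s = KE_max

First, find KE_max using Einstein's equation:
E_photon = hc/λ = 6.1166 eV
KE_max = E_photon - φ = 6.1166 - 4.58 = 1.5366 eV

Since eV_s = KE_max:
V_s = KE_max/e = 1.5366 V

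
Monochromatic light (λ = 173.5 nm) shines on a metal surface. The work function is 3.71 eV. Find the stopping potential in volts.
3.4361 V

The stopping potential V_s satisfies: eV_s = KE_max

First, find KE_max using Einstein's equation:
E_photon = hc/λ = 7.1461 eV
KE_max = E_photon - φ = 7.1461 - 3.71 = 3.4361 eV

Since eV_s = KE_max:
V_s = KE_max/e = 3.4361 V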